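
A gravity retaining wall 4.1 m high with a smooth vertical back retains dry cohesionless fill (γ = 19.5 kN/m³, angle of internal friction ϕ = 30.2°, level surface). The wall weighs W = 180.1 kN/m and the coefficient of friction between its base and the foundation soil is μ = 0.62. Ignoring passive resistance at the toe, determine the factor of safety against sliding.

K_a = tan²(45° − 30.2°/2) = 0.3307.
P_a = ½K_aγH² = 0.5×0.3307×19.5×4.1² = 54.19 kN/m, acting at H/3 = 1.367 m above the base.
FS_sliding = μW / P_a = 0.62×180.1 / 54.19 = 2.060.

2.06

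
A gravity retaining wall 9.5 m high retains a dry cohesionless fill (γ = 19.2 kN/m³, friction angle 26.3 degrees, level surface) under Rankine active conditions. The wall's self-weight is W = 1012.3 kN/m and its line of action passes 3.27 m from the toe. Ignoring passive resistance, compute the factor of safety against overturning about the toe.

3.13

K_a = tan²(45° − 26.3°/2) = 0.3859.
P_a = ½K_aγH² = 0.5×0.3859×19.2×9.5² = 334.4 kN/m, acting at H/3 = 3.167 m above the base.
Overturning moment M_o = P_a × H/3 = 334.4 × 3.167 = 1059.
Resisting moment M_r = W × 3.27 = 1012.3 × 3.27 = 3310.
FS_overturning = M_r/M_o = 3310/1059 = 3.126.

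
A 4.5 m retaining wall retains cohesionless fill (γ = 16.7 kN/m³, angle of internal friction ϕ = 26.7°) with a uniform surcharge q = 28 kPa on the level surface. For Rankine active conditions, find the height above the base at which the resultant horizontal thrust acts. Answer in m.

K_a = 0.3800.
Triangular part P₁ = ½K_aγH² = 64.25 at H/3 = 1.500 m; rectangular part P₂ = K_a q H = 47.87 at H/2 = 2.250 m.
ȳ = (P₁·1.500 + P₂·2.250)/(P₁+P₂) = 1.820 m.

1.82 m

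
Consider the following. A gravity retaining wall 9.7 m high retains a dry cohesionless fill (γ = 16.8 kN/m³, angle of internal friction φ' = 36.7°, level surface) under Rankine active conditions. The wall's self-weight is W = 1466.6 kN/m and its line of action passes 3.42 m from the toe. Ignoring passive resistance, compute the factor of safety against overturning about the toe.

K_a = tan²(45° − 36.7°/2) = 0.2519.
P_a = ½K_aγH² = 0.5×0.2519×16.8×9.7² = 199.1 kN/m, acting at H/3 = 3.233 m above the base.
Overturning moment M_o = P_a × H/3 = 199.1 × 3.233 = 643.6.
Resisting moment M_r = W × 3.42 = 1466.6 × 3.42 = 5016.
FS_overturning = M_r/M_o = 5016/643.6 = 7.793.

7.79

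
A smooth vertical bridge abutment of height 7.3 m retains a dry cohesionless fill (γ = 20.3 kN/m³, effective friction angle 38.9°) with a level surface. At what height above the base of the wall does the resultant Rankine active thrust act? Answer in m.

2.43 m

K_a = 0.2285.
The pressure distribution is triangular, so the resultant acts at H/3 above the base = 7.3/3 = 2.433 m.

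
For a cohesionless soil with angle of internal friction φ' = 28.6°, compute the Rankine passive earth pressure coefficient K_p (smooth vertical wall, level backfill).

2.84

K_p = (1 + sin φ)/(1 − sin φ) = tan²(45° + 28.6°/2) = 2.837.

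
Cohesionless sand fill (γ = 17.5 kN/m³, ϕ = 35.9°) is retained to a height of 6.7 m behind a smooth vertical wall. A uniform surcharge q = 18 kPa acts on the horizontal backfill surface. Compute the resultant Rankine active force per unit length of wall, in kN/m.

K_a = tan²(45° − φ/2) = 0.2607.
Soil triangle: ½ K_a γ H² = 0.5×0.2607×17.5×6.7² = 102.4 kN/m.
Surcharge rectangle: K_a q H = 0.2607×18×6.7 = 31.45 kN/m.
Total = 102.4 + 31.45 = 133.9 kN/m.

134 kN/m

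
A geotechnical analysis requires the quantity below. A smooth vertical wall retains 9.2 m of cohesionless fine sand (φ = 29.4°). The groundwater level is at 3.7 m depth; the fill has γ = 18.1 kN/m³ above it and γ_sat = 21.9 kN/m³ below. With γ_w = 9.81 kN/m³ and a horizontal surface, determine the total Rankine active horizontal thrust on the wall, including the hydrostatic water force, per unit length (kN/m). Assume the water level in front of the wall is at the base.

379 kN/m

K_a = tan²(45° − φ/2) = 0.3415.
γ' = 21.9 − 9.81 = 12.09 kN/m³. Depth below WT = 5.5 m.
σ'_h at WT = K_a γ d_w = 22.87 kPa; at base = 22.87 + K_a γ' × 5.5 = 45.57 kPa.
P₁ (0–3.7 m) = ½×22.87×3.7 = 42.31. P₂ (3.7–9.2 m) = ½(22.87+45.57)×5.5 = 188.2.
P_w = ½ γ_w h₂² = 0.5×9.81×5.5² = 148.4. Total = 42.31+188.2+148.4 = 378.9 kN/m.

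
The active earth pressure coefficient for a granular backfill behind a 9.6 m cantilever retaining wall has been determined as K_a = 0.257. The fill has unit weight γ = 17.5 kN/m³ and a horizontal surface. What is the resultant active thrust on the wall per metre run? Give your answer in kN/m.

207 kN/m

P = ½ K_a γ H² = 0.5 × 0.257 × 17.5 × 9.6² = 207.2 kN/m.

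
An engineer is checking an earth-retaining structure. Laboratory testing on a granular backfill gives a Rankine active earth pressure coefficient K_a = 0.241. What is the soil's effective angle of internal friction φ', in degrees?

K_a = tan²(45° − φ/2) ⇒ 45° − φ/2 = arctan(√0.241) = 26.15°.
φ = 2(45° − 26.15°) = 37.71°.

37.7°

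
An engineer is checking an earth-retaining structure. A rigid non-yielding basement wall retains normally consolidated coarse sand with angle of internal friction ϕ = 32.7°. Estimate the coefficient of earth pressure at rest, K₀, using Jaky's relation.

0.460

K₀ = 1 − sin φ' = 1 − sin 32.7° = 0.4598.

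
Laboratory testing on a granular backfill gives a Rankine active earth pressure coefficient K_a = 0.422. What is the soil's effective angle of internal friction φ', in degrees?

K_a = tan²(45° − φ/2) ⇒ 45° − φ/2 = arctan(√0.422) = 33.01°.
φ = 2(45° − 33.01°) = 23.98°.

24.0°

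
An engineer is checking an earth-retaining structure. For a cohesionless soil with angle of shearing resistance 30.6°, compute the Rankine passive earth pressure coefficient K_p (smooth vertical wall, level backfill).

3.07

K_p = (1 + sin φ)/(1 − sin φ) = tan²(45° + 30.6°/2) = 3.074.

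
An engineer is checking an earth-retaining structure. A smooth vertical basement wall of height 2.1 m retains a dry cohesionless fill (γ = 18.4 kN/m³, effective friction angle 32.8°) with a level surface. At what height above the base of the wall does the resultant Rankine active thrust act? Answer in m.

0.700 m

K_a = 0.2973.
The pressure distribution is triangular, so the resultant acts at H/3 above the base = 2.1/3 = 0.7000 m.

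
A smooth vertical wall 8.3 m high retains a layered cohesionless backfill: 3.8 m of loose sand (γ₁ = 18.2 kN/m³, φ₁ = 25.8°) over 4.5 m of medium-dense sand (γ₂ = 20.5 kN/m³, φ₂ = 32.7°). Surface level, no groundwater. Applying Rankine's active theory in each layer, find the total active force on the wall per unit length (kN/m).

K_a1 = tan²(45°−25.8°/2) = 0.3935; K_a2 = tan²(45°−32.7°/2) = 0.2985.
Layer 1: σ at base = K_a1 γ₁ h₁ = 27.21 kPa; P₁ = ½×27.21×3.8 = 51.71.
Layer 2: σ_v at top = γ₁h₁ = 69.16; σ_h top = K_a2×69.16 = 20.64; σ_h base = K_a2×(69.16+20.5×4.5) = 48.18.
P₂ = ½(20.64+48.18)×4.5 = 154.9. Total P_a = 51.71+154.9 = 206.6 kN/m.

207 kN/m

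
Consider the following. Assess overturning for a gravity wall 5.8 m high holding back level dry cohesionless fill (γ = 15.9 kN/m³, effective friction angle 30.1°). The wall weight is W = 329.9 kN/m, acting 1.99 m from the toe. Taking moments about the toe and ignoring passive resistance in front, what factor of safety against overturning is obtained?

3.82

K_a = tan²(45° − 30.1°/2) = 0.3320.
P_a = ½K_aγH² = 0.5×0.3320×15.9×5.8² = 88.79 kN/m, acting at H/3 = 1.933 m above the base.
Overturning moment M_o = P_a × H/3 = 88.79 × 1.933 = 171.7.
Resisting moment M_r = W × 1.99 = 329.9 × 1.99 = 656.5.
FS_overturning = M_r/M_o = 656.5/171.7 = 3.825.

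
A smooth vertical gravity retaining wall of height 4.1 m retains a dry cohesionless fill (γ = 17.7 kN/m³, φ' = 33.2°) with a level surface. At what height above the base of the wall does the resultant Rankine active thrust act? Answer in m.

1.37 m

K_a = 0.2924.
The pressure distribution is triangular, so the resultant acts at H/3 above the base = 4.1/3 = 1.367 m.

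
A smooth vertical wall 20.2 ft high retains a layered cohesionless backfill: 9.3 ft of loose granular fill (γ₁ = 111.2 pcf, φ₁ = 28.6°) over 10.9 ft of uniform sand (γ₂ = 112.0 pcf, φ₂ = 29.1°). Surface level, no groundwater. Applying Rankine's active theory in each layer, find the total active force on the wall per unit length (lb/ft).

K_a1 = tan²(45°−28.6°/2) = 0.3525; K_a2 = tan²(45°−29.1°/2) = 0.3456.
Layer 1: σ at base = K_a1 γ₁ h₁ = 364.6 psf; P₁ = ½×364.6×9.3 = 1695.
Layer 2: σ_v at top = γ₁h₁ = 1034; σ_h top = K_a2×1034 = 357.4; σ_h base = K_a2×(1034+112.0×10.9) = 779.3.
P₂ = ½(357.4+779.3)×10.9 = 6195. Total P_a = 1695+6195 = 7890 lb/ft.

7890 lb/ft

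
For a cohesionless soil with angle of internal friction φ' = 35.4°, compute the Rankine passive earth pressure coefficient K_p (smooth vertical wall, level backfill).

3.75

K_p = (1 + sin φ)/(1 − sin φ) = tan²(45° + 35.4°/2) = 3.754.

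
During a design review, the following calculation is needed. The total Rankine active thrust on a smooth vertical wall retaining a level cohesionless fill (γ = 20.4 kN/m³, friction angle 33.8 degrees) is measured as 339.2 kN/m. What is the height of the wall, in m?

K_a = 0.2851. P_a = ½ K_a γ H² ⇒ H = √(2P_a/(K_a γ)).
H = √(2×339.2/(0.2851×20.4)) = 10.80 m.

10.8 m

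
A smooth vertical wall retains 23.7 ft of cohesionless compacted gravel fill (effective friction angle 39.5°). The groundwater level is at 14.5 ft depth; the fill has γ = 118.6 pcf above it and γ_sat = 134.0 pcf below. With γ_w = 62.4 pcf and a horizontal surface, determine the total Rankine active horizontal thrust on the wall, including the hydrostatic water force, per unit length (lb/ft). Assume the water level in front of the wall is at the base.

9610 lb/ft

K_a = tan²(45° − φ/2) = 0.2224.
γ' = 134.0 − 62.4 = 71.60 pcf. Depth below WT = 9.2 ft.
σ'_h at WT = K_a γ d_w = 382.5 psf; at base = 382.5 + K_a γ' × 9.2 = 529.0 psf.
P₁ (0–14.5 ft) = ½×382.5×14.5 = 2773. P₂ (14.5–23.7 ft) = ½(382.5+529.0)×9.2 = 4193.
P_w = ½ γ_w h₂² = 0.5×62.4×9.2² = 2641. Total = 2773+4193+2641 = 9607 lb/ft.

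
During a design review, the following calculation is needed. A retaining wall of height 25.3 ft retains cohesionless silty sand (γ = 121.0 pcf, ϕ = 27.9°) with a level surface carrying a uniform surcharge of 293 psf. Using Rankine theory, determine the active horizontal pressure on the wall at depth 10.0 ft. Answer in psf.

K_a = (1 − sin φ)/(1 + sin φ) = 0.3625.
σ_v = γz + q = 121.0 × 10.0 + 293 = 1503 psf.
σ_h = K_a σ_v = 0.3625 × 1503 = 544.8 psf.

545 psf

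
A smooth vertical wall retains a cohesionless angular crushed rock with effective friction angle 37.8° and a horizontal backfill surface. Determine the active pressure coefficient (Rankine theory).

K_a = (1 − sin φ)/(1 + sin φ) = (1 − sin 37.8°)/(1 + sin 37.8°) = 0.2400.

0.240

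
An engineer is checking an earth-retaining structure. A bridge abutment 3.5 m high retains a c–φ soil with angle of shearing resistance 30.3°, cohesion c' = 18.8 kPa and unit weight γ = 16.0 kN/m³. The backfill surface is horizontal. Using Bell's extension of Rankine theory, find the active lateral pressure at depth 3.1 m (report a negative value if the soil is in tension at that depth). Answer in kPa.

K_a = (1 − sin φ)/(1 + sin φ) = 0.3293.
σ_a = K_a γ z − 2c√K_a = 0.3293×16.0×3.1 − 2×18.8×0.5739 = -5.243 kPa.

-5.24 kPa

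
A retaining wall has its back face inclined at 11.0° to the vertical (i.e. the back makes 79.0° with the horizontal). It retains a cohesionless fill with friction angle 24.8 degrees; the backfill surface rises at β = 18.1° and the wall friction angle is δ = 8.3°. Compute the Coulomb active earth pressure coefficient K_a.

K_a = sin²(α+φ) / [sin²α · sin(α−δ) · (1 + √{sin(φ+δ)sin(φ−β) / (sin(α−δ)sin(α+β))})²].
With α = 79.0°, φ = 24.8°, δ = 8.3°, β = 18.1°: K_a = 0.6523.

0.652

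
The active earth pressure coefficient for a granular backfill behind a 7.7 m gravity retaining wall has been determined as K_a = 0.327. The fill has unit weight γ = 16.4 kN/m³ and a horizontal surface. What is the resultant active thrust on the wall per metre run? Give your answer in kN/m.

P = ½ K_a γ H² = 0.5 × 0.327 × 16.4 × 7.7² = 159.0 kN/m.

159 kN/m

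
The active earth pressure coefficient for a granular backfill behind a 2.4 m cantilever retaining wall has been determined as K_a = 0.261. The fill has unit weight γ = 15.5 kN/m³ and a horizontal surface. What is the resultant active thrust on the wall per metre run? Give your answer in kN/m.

11.7 kN/m

P = ½ K_a γ H² = 0.5 × 0.261 × 15.5 × 2.4² = 11.65 kN/m.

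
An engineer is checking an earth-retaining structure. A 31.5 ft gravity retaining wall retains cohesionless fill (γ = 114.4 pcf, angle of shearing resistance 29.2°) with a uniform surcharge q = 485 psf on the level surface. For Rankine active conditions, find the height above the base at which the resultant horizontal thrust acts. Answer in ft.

11.6 ft

K_a = 0.3442.
Triangular part P₁ = ½K_aγH² = 19540 at H/3 = 10.50 ft; rectangular part P₂ = K_a q H = 5259 at H/2 = 15.75 ft.
ȳ = (P₁·10.50 + P₂·15.75)/(P₁+P₂) = 11.61 ft.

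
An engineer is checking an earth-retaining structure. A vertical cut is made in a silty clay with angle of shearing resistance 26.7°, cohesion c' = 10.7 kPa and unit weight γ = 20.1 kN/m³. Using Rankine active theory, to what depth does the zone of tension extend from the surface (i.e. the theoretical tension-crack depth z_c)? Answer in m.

1.73 m

K_a = tan²(45° − 26.7°/2) = 0.3800; √K_a = 0.6164.
The active pressure is zero where K_a γ z = 2c√K_a, so z_c = 2c/(γ√K_a) = 2×10.7/(20.1×0.6164) = 1.727 m.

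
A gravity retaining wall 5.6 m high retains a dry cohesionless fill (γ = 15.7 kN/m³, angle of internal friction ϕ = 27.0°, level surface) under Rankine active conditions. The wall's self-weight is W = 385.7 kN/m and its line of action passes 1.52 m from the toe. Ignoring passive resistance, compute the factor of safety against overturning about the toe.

K_a = tan²(45° − 27.0°/2) = 0.3755.
P_a = ½K_aγH² = 0.5×0.3755×15.7×5.6² = 92.45 kN/m, acting at H/3 = 1.867 m above the base.
Overturning moment M_o = P_a × H/3 = 92.45 × 1.867 = 172.6.
Resisting moment M_r = W × 1.52 = 385.7 × 1.52 = 586.3.
FS_overturning = M_r/M_o = 586.3/172.6 = 3.397.

3.40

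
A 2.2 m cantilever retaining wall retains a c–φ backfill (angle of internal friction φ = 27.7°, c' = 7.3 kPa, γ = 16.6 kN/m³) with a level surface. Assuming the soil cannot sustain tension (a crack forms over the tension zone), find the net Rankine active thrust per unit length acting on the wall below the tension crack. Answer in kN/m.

1.68 kN/m

K_a = 0.3653; √K_a = 0.6044.
Tension-crack depth z_c = 2c/(γ√K_a) = 2×7.3/(16.6×0.6044) = 1.455 m.
σ_a at base = K_a γ H − 2c√K_a = 0.3653×16.6×2.2 − 2×7.3×0.6044 = 4.517 kPa.
P_a = ½ × 4.517 × (H − z_c) = 0.5×4.517×0.7449 = 1.682 kN/m.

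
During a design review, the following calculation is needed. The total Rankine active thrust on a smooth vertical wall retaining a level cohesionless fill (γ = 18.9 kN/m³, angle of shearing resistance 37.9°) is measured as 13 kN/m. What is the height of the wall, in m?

K_a = 0.2389. P_a = ½ K_a γ H² ⇒ H = √(2P_a/(K_a γ)).
H = √(2×13/(0.2389×18.9)) = 2.399 m.

2.40 m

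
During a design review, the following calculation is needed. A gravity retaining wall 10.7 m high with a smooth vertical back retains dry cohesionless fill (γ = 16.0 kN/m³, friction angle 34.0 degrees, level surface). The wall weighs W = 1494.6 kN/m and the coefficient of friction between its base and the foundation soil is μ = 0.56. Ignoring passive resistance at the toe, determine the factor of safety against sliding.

K_a = tan²(45° − 34.0°/2) = 0.2827.
P_a = ½K_aγH² = 0.5×0.2827×16.0×10.7² = 258.9 kN/m, acting at H/3 = 3.567 m above the base.
FS_sliding = μW / P_a = 0.56×1494.6 / 258.9 = 3.232.

3.23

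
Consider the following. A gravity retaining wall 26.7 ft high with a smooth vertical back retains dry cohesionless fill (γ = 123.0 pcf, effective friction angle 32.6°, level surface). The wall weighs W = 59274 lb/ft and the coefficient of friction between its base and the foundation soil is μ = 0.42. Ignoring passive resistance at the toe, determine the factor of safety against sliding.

1.89

K_a = tan²(45° − 32.6°/2) = 0.2997.
P_a = ½K_aγH² = 0.5×0.2997×123.0×26.7² = 13140 lb/ft, acting at H/3 = 8.900 ft above the base.
FS_sliding = μW / P_a = 0.42×59274 / 13140 = 1.894.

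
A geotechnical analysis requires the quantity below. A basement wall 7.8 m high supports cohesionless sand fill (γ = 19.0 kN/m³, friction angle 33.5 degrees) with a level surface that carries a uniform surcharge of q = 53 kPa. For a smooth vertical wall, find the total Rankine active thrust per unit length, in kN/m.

K_a = tan²(45° − φ/2) = 0.2887.
Soil triangle: ½ K_a γ H² = 0.5×0.2887×19.0×7.8² = 166.9 kN/m.
Surcharge rectangle: K_a q H = 0.2887×53×7.8 = 119.4 kN/m.
Total = 166.9 + 119.4 = 286.2 kN/m.

286 kN/m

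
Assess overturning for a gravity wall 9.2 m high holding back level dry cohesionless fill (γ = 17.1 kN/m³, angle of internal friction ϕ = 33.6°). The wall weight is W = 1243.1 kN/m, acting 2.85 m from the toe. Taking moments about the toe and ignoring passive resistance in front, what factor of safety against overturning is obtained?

5.55

K_a = tan²(45° − 33.6°/2) = 0.2875.
P_a = ½K_aγH² = 0.5×0.2875×17.1×9.2² = 208.1 kN/m, acting at H/3 = 3.067 m above the base.
Overturning moment M_o = P_a × H/3 = 208.1 × 3.067 = 638.0.
Resisting moment M_r = W × 2.85 = 1243.1 × 2.85 = 3543.
FS_overturning = M_r/M_o = 3543/638.0 = 5.553.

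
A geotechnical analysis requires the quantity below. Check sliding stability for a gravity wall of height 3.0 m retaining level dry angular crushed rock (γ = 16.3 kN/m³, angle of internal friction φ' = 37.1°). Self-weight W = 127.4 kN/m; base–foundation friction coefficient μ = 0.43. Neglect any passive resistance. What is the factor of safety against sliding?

3.02

K_a = tan²(45° − 37.1°/2) = 0.2475.
P_a = ½K_aγH² = 0.5×0.2475×16.3×3.0² = 18.15 kN/m, acting at H/3 = 1.000 m above the base.
FS_sliding = μW / P_a = 0.43×127.4 / 18.15 = 3.018.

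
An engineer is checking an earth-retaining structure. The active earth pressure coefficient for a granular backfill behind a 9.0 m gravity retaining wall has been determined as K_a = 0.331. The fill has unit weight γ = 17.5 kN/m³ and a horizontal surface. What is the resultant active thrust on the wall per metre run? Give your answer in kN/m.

235 kN/m

P = ½ K_a γ H² = 0.5 × 0.331 × 17.5 × 9.0² = 234.6 kN/m.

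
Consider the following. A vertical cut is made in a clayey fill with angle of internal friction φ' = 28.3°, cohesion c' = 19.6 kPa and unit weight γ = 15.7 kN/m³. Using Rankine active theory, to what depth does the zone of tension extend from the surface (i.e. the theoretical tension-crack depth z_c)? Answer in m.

K_a = tan²(45° − 28.3°/2) = 0.3568; √K_a = 0.5973.
The active pressure is zero where K_a γ z = 2c√K_a, so z_c = 2c/(γ√K_a) = 2×19.6/(15.7×0.5973) = 4.180 m.

4.18 m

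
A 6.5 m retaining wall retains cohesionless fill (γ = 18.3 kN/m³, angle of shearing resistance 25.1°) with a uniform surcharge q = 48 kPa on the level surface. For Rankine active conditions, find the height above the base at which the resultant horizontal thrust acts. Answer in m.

K_a = 0.4043.
Triangular part P₁ = ½K_aγH² = 156.3 at H/3 = 2.167 m; rectangular part P₂ = K_a q H = 126.1 at H/2 = 3.250 m.
ȳ = (P₁·2.167 + P₂·3.250)/(P₁+P₂) = 2.651 m.

2.65 m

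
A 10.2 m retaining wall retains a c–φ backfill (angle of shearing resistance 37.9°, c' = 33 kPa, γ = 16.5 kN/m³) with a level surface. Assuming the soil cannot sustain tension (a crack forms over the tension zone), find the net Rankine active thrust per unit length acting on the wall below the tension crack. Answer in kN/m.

8.02 kN/m

K_a = 0.2389; √K_a = 0.4888.
Tension-crack depth z_c = 2c/(γ√K_a) = 2×33/(16.5×0.4888) = 8.183 m.
σ_a at base = K_a γ H − 2c√K_a = 0.2389×16.5×10.2 − 2×33×0.4888 = 7.952 kPa.
P_a = ½ × 7.952 × (H − z_c) = 0.5×7.952×2.017 = 8.019 kN/m.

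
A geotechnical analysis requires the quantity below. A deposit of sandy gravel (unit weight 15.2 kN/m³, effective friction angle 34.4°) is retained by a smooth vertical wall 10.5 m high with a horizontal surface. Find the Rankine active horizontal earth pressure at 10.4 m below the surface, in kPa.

43.9 kPa

K_a = (1 − sin φ)/(1 + sin φ) = 0.2780.
σ_h = K_a γ z = 0.2780 × 15.2 × 10.4 = 43.94 kPa.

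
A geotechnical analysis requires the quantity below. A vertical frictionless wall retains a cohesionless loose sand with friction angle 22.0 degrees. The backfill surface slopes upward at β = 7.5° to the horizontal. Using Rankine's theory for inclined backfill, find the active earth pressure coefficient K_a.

0.473

K_a = cos β · (cos β − √(cos²β − cos²φ)) / (cos β + √(cos²β − cos²φ)).
cos β = 0.9914, cos φ = 0.9272, √(cos²β − cos²φ) = 0.3511.
K_a = 0.9914 × (0.9914 − 0.3511)/(0.9914 + 0.3511) = 0.4728.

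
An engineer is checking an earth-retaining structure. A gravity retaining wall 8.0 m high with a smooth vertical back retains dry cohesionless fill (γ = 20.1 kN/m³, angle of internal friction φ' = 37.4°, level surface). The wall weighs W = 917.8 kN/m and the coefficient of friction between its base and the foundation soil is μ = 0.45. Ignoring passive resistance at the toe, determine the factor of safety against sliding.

K_a = tan²(45° − 37.4°/2) = 0.2443.
P_a = ½K_aγH² = 0.5×0.2443×20.1×8.0² = 157.1 kN/m, acting at H/3 = 2.667 m above the base.
FS_sliding = μW / P_a = 0.45×917.8 / 157.1 = 2.629.

2.63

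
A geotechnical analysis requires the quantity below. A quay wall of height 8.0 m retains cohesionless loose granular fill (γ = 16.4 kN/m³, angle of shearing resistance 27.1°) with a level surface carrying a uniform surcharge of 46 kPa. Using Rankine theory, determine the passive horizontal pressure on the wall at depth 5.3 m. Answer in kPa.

355 kPa

K_p = (1 + sin φ)/(1 − sin φ) = 2.673.
σ_v = γz + q = 16.4 × 5.3 + 46 = 132.9 kPa.
σ_h = K_p σ_v = 2.673 × 132.9 = 355.3 kPa.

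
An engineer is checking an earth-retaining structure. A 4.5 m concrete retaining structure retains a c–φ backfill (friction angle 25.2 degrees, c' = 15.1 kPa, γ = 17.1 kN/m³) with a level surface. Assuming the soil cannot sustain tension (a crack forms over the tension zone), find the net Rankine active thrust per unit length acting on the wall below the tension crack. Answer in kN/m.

10.2 kN/m

K_a = 0.4027; √K_a = 0.6346.
Tension-crack depth z_c = 2c/(γ√K_a) = 2×15.1/(17.1×0.6346) = 2.783 m.
σ_a at base = K_a γ H − 2c√K_a = 0.4027×17.1×4.5 − 2×15.1×0.6346 = 11.83 kPa.
P_a = ½ × 11.83 × (H − z_c) = 0.5×11.83×1.717 = 10.15 kN/m.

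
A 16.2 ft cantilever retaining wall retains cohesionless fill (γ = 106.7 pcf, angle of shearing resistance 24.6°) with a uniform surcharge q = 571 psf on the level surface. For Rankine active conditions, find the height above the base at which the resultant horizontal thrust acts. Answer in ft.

K_a = 0.4121.
Triangular part P₁ = ½K_aγH² = 5771 at H/3 = 5.400 ft; rectangular part P₂ = K_a q H = 3812 at H/2 = 8.100 ft.
ȳ = (P₁·5.400 + P₂·8.100)/(P₁+P₂) = 6.474 ft.

6.47 ft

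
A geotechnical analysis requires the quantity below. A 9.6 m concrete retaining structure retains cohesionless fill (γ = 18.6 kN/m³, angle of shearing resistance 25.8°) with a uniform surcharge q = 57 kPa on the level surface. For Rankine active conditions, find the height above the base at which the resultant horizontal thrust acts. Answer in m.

3.82 m

K_a = 0.3935.
Triangular part P₁ = ½K_aγH² = 337.3 at H/3 = 3.200 m; rectangular part P₂ = K_a q H = 215.3 at H/2 = 4.800 m.
ȳ = (P₁·3.200 + P₂·4.800)/(P₁+P₂) = 3.823 m.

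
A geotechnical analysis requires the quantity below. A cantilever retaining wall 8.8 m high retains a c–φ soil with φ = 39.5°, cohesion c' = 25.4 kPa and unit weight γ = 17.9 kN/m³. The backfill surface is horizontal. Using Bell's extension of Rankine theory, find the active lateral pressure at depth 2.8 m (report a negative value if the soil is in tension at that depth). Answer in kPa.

-12.8 kPa

K_a = (1 − sin φ)/(1 + sin φ) = 0.2224.
σ_a = K_a γ z − 2c√K_a = 0.2224×17.9×2.8 − 2×25.4×0.4716 = -12.81 kPa.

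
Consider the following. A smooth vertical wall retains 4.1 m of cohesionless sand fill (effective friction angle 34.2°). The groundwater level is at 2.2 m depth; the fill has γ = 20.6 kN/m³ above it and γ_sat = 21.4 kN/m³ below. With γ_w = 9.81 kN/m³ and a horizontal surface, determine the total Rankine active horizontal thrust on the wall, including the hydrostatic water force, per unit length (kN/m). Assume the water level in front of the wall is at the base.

K_a = tan²(45° − φ/2) = 0.2803.
γ' = 21.4 − 9.81 = 11.59 kN/m³. Depth below WT = 1.9 m.
σ'_h at WT = K_a γ d_w = 12.71 kPa; at base = 12.71 + K_a γ' × 1.9 = 18.88 kPa.
P₁ (0–2.2 m) = ½×12.71×2.2 = 13.98. P₂ (2.2–4.1 m) = ½(12.71+18.88)×1.9 = 30.00.
P_w = ½ γ_w h₂² = 0.5×9.81×1.9² = 17.71. Total = 13.98+30.00+17.71 = 61.69 kN/m.

61.7 kN/m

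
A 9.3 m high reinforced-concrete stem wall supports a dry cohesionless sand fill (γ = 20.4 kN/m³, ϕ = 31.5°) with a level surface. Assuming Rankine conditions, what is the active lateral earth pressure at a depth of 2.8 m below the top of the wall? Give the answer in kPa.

K_a = (1 − sin φ)/(1 + sin φ) = 0.3136.
σ_h = K_a γ z = 0.3136 × 20.4 × 2.8 = 17.91 kPa.

17.9 kPa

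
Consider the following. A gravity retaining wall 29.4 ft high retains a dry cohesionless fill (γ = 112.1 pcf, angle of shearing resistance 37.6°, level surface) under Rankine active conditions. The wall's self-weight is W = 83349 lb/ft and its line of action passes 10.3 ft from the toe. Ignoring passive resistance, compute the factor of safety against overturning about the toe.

K_a = tan²(45° − 37.6°/2) = 0.2421.
P_a = ½K_aγH² = 0.5×0.2421×112.1×29.4² = 11730 lb/ft, acting at H/3 = 9.800 ft above the base.
Overturning moment M_o = P_a × H/3 = 11730 × 9.800 = 115000.
Resisting moment M_r = W × 10.3 = 83349 × 10.3 = 858500.
FS_overturning = M_r/M_o = 858500/115000 = 7.468.

7.47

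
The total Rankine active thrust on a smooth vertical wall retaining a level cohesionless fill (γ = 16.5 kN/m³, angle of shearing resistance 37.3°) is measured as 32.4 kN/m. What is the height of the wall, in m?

K_a = 0.2453. P_a = ½ K_a γ H² ⇒ H = √(2P_a/(K_a γ)).
H = √(2×32.4/(0.2453×16.5)) = 4.001 m.

4.00 m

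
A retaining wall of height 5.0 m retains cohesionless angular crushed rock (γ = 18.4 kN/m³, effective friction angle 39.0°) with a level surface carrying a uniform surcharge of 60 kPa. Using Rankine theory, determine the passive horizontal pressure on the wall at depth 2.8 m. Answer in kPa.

K_p = (1 + sin φ)/(1 − sin φ) = 4.395.
σ_v = γz + q = 18.4 × 2.8 + 60 = 111.5 kPa.
σ_h = K_p σ_v = 4.395 × 111.5 = 490.2 kPa.

490 kPa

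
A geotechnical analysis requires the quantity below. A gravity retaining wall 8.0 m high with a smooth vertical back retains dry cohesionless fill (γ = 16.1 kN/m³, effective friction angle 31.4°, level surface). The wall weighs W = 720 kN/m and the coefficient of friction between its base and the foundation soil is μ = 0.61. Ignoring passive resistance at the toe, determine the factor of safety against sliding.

K_a = tan²(45° − 31.4°/2) = 0.3149.
P_a = ½K_aγH² = 0.5×0.3149×16.1×8.0² = 162.2 kN/m, acting at H/3 = 2.667 m above the base.
FS_sliding = μW / P_a = 0.61×720 / 162.2 = 2.707.

2.71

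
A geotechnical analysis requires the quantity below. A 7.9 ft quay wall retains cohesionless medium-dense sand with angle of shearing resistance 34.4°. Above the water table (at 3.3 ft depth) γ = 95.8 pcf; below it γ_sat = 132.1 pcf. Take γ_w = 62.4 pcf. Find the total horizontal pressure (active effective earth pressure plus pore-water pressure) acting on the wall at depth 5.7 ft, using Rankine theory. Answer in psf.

K_a = (1 − sin φ)/(1 + sin φ) = 0.2780.
γ' = 132.1 − 62.4 = 69.70 pcf.
Effective vertical stress at 5.7 ft: σ'_v = 95.8×3.3 + 69.70×2.40 = 483.4 psf.
σ'_h = K_a σ'_v = 0.2780 × 483.4 = 134.4 psf; u = γ_w × 2.40 = 149.8 psf.
Total σ_h = 134.4 + 149.8 = 284.1 psf.

284 psf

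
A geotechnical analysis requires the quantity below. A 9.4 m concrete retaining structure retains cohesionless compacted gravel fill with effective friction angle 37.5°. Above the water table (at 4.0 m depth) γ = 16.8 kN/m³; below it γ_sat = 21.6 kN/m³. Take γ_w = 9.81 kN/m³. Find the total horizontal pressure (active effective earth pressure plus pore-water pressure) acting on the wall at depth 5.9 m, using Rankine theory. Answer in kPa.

40.4 kPa

K_a = (1 − sin φ)/(1 + sin φ) = 0.2432.
γ' = 21.6 − 9.81 = 11.79 kN/m³.
Effective vertical stress at 5.9 m: σ'_v = 16.8×4.0 + 11.79×1.90 = 89.60 kPa.
σ'_h = K_a σ'_v = 0.2432 × 89.60 = 21.79 kPa; u = γ_w × 1.90 = 18.64 kPa.
Total σ_h = 21.79 + 18.64 = 40.43 kPa.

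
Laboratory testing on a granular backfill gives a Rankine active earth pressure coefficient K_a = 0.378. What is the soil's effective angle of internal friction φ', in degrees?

26.8°

K_a = tan²(45° − φ/2) ⇒ 45° − φ/2 = arctan(√0.378) = 31.58°.
φ = 2(45° − 31.58°) = 26.83°.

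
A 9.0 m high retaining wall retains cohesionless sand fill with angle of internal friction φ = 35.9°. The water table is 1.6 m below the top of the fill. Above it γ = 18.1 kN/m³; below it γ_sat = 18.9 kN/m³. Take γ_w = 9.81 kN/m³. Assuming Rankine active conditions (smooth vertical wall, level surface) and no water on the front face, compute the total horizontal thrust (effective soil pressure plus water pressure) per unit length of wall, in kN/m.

K_a = tan²(45° − φ/2) = 0.2607.
γ' = 18.9 − 9.81 = 9.090 kN/m³. Depth below WT = 7.4 m.
σ'_h at WT = K_a γ d_w = 7.551 kPa; at base = 7.551 + K_a γ' × 7.4 = 25.09 kPa.
P₁ (0–1.6 m) = ½×7.551×1.6 = 6.041. P₂ (1.6–9.0 m) = ½(7.551+25.09)×7.4 = 120.8.
P_w = ½ γ_w h₂² = 0.5×9.81×7.4² = 268.6. Total = 6.041+120.8+268.6 = 395.4 kN/m.

395 kN/m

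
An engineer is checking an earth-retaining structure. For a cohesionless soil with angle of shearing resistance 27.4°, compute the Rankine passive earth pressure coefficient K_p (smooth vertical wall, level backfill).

2.71

K_p = (1 + sin φ)/(1 − sin φ) = tan²(45° + 27.4°/2) = 2.705.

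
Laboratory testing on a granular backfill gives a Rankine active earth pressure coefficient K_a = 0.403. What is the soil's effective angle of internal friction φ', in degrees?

25.2°

K_a = tan²(45° − φ/2) ⇒ 45° − φ/2 = arctan(√0.403) = 32.41°.
φ = 2(45° − 32.41°) = 25.18°.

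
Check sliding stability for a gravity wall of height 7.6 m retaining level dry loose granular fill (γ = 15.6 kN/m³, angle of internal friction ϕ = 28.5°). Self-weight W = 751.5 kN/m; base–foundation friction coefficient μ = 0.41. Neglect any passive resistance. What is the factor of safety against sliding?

K_a = tan²(45° − 28.5°/2) = 0.3540.
P_a = ½K_aγH² = 0.5×0.3540×15.6×7.6² = 159.5 kN/m, acting at H/3 = 2.533 m above the base.
FS_sliding = μW / P_a = 0.41×751.5 / 159.5 = 1.932.

1.93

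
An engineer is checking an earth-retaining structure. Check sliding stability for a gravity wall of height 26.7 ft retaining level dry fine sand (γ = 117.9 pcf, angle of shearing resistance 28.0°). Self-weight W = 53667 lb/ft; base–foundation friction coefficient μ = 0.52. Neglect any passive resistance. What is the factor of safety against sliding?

K_a = tan²(45° − 28.0°/2) = 0.3610.
P_a = ½K_aγH² = 0.5×0.3610×117.9×26.7² = 15170 lb/ft, acting at H/3 = 8.900 ft above the base.
FS_sliding = μW / P_a = 0.52×53667 / 15170 = 1.839.

1.84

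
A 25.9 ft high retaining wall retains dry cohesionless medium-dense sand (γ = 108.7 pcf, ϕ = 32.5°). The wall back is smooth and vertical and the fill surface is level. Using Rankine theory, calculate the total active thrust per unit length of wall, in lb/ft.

11000 lb/ft

K_a = tan²(45° − φ/2) = 0.3010.
P_a = ½ K_a γ H² = 0.5 × 0.3010 × 108.7 × 25.9² = 10970 lb/ft.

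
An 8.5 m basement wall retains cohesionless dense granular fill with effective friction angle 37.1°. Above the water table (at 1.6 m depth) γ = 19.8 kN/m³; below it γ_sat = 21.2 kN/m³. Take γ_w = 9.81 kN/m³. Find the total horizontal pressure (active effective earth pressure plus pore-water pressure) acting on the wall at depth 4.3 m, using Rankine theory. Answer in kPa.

41.9 kPa

K_a = (1 − sin φ)/(1 + sin φ) = 0.2475.
γ' = 21.2 − 9.81 = 11.39 kN/m³.
Effective vertical stress at 4.3 m: σ'_v = 19.8×1.6 + 11.39×2.70 = 62.43 kPa.
σ'_h = K_a σ'_v = 0.2475 × 62.43 = 15.45 kPa; u = γ_w × 2.70 = 26.49 kPa.
Total σ_h = 15.45 + 26.49 = 41.94 kPa.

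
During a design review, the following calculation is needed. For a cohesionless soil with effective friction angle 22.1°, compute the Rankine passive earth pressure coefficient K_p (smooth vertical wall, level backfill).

2.21

K_p = (1 + sin φ)/(1 − sin φ) = tan²(45° + 22.1°/2) = 2.206.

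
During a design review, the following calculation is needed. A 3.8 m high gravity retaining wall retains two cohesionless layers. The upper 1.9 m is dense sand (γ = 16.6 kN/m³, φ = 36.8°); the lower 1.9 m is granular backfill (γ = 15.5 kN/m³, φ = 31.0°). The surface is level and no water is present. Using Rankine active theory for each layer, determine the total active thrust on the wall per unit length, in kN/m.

35.7 kN/m

K_a1 = tan²(45°−36.8°/2) = 0.2508; K_a2 = tan²(45°−31.0°/2) = 0.3201.
Layer 1: σ at base = K_a1 γ₁ h₁ = 7.909 kPa; P₁ = ½×7.909×1.9 = 7.514.
Layer 2: σ_v at top = γ₁h₁ = 31.54; σ_h top = K_a2×31.54 = 10.10; σ_h base = K_a2×(31.54+15.5×1.9) = 19.52.
P₂ = ½(10.10+19.52)×1.9 = 28.14. Total P_a = 7.514+28.14 = 35.65 kN/m.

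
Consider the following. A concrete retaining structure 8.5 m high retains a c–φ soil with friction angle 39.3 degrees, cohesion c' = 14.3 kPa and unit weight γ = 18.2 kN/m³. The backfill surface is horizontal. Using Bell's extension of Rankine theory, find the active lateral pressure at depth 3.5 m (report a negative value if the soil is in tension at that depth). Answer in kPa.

0.748 kPa

K_a = (1 − sin φ)/(1 + sin φ) = 0.2245.
σ_a = K_a γ z − 2c√K_a = 0.2245×18.2×3.5 − 2×14.3×0.4738 = 0.7480 kPa.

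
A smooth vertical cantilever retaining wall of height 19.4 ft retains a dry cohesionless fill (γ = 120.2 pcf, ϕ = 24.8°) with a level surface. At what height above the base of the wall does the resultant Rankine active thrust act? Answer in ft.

K_a = 0.4090.
The pressure distribution is triangular, so the resultant acts at H/3 above the base = 19.4/3 = 6.467 ft.

6.47 ft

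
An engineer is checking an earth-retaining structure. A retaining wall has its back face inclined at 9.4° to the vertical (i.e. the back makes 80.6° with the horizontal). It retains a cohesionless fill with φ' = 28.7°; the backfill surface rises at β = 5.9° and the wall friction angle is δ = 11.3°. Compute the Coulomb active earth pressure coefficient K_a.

K_a = sin²(α+φ) / [sin²α · sin(α−δ) · (1 + √{sin(φ+δ)sin(φ−β) / (sin(α−δ)sin(α+β))})²].
With α = 80.6°, φ = 28.7°, δ = 11.3°, β = 5.9°: K_a = 0.4254.

0.425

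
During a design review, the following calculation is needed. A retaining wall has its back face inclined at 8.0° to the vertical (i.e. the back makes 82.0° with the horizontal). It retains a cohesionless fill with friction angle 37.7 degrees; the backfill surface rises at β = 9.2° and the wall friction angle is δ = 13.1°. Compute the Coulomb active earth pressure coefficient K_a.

K_a = sin²(α+φ) / [sin²α · sin(α−δ) · (1 + √{sin(φ+δ)sin(φ−β) / (sin(α−δ)sin(α+β))})²].
With α = 82.0°, φ = 37.7°, δ = 13.1°, β = 9.2°: K_a = 0.3105.

0.311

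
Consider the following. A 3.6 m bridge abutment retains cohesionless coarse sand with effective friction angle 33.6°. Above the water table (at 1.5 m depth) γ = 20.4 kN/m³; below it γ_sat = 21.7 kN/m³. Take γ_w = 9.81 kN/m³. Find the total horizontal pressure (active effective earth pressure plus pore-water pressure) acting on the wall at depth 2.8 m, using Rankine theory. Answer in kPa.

K_a = (1 − sin φ)/(1 + sin φ) = 0.2875.
γ' = 21.7 − 9.81 = 11.89 kN/m³.
Effective vertical stress at 2.8 m: σ'_v = 20.4×1.5 + 11.89×1.30 = 46.06 kPa.
σ'_h = K_a σ'_v = 0.2875 × 46.06 = 13.24 kPa; u = γ_w × 1.30 = 12.75 kPa.
Total σ_h = 13.24 + 12.75 = 25.99 kPa.

26.0 kPa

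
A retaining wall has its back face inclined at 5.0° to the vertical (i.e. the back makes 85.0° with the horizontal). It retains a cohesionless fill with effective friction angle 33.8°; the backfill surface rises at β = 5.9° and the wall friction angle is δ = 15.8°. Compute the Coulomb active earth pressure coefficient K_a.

0.316

K_a = sin²(α+φ) / [sin²α · sin(α−δ) · (1 + √{sin(φ+δ)sin(φ−β) / (sin(α−δ)sin(α+β))})²].
With α = 85.0°, φ = 33.8°, δ = 15.8°, β = 5.9°: K_a = 0.3164.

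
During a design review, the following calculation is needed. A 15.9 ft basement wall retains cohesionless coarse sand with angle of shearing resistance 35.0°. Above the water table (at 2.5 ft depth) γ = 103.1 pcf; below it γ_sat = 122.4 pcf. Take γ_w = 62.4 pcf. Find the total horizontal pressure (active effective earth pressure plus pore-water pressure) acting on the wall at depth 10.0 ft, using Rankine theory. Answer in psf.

660 psf

K_a = (1 − sin φ)/(1 + sin φ) = 0.2710.
γ' = 122.4 − 62.4 = 60.00 pcf.
Effective vertical stress at 10.0 ft: σ'_v = 103.1×2.5 + 60.00×7.50 = 707.8 psf.
σ'_h = K_a σ'_v = 0.2710 × 707.8 = 191.8 psf; u = γ_w × 7.50 = 468.0 psf.
Total σ_h = 191.8 + 468.0 = 659.8 psf.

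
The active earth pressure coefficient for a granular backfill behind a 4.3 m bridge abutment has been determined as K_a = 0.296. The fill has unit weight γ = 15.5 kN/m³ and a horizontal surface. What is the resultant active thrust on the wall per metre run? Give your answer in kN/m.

42.4 kN/m

P = ½ K_a γ H² = 0.5 × 0.296 × 15.5 × 4.3² = 42.42 kN/m.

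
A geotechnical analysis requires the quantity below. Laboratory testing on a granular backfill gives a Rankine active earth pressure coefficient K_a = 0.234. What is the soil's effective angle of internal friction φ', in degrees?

K_a = tan²(45° − φ/2) ⇒ 45° − φ/2 = arctan(√0.234) = 25.81°.
φ = 2(45° − 25.81°) = 38.37°.

38.4°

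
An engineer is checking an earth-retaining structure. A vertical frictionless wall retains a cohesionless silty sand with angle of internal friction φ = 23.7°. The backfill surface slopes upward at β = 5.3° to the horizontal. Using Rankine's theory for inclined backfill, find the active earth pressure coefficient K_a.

K_a = cos β · (cos β − √(cos²β − cos²φ)) / (cos β + √(cos²β − cos²φ)).
cos β = 0.9957, cos φ = 0.9157, √(cos²β − cos²φ) = 0.3912.
K_a = 0.9957 × (0.9957 − 0.3912)/(0.9957 + 0.3912) = 0.4340.

0.434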